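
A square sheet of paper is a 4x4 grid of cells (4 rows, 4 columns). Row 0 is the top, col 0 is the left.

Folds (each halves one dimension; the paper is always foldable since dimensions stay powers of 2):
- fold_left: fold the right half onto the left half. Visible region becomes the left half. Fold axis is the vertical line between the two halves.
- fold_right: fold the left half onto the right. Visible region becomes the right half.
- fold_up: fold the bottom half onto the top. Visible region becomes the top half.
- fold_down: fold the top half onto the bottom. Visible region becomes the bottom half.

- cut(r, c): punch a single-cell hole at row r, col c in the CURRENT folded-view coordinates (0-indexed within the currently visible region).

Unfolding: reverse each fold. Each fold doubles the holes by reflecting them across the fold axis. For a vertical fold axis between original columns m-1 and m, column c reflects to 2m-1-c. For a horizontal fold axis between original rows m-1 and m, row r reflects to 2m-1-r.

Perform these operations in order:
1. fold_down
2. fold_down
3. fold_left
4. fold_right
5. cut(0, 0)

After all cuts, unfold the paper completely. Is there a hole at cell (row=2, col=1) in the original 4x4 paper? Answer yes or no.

Answer: yes

Derivation:
Op 1 fold_down: fold axis h@2; visible region now rows[2,4) x cols[0,4) = 2x4
Op 2 fold_down: fold axis h@3; visible region now rows[3,4) x cols[0,4) = 1x4
Op 3 fold_left: fold axis v@2; visible region now rows[3,4) x cols[0,2) = 1x2
Op 4 fold_right: fold axis v@1; visible region now rows[3,4) x cols[1,2) = 1x1
Op 5 cut(0, 0): punch at orig (3,1); cuts so far [(3, 1)]; region rows[3,4) x cols[1,2) = 1x1
Unfold 1 (reflect across v@1): 2 holes -> [(3, 0), (3, 1)]
Unfold 2 (reflect across v@2): 4 holes -> [(3, 0), (3, 1), (3, 2), (3, 3)]
Unfold 3 (reflect across h@3): 8 holes -> [(2, 0), (2, 1), (2, 2), (2, 3), (3, 0), (3, 1), (3, 2), (3, 3)]
Unfold 4 (reflect across h@2): 16 holes -> [(0, 0), (0, 1), (0, 2), (0, 3), (1, 0), (1, 1), (1, 2), (1, 3), (2, 0), (2, 1), (2, 2), (2, 3), (3, 0), (3, 1), (3, 2), (3, 3)]
Holes: [(0, 0), (0, 1), (0, 2), (0, 3), (1, 0), (1, 1), (1, 2), (1, 3), (2, 0), (2, 1), (2, 2), (2, 3), (3, 0), (3, 1), (3, 2), (3, 3)]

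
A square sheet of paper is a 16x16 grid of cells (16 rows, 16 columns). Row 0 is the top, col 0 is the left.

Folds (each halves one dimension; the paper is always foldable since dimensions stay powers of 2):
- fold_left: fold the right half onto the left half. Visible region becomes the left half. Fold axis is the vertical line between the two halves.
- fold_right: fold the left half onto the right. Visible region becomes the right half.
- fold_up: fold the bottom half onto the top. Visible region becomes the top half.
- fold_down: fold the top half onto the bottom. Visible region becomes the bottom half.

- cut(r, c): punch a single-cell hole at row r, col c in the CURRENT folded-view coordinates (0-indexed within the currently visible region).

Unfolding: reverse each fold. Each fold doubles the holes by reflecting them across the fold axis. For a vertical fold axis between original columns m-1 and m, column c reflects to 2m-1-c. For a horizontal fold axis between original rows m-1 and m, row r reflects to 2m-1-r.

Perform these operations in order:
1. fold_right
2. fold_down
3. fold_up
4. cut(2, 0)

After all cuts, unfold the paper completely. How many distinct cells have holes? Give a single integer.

Op 1 fold_right: fold axis v@8; visible region now rows[0,16) x cols[8,16) = 16x8
Op 2 fold_down: fold axis h@8; visible region now rows[8,16) x cols[8,16) = 8x8
Op 3 fold_up: fold axis h@12; visible region now rows[8,12) x cols[8,16) = 4x8
Op 4 cut(2, 0): punch at orig (10,8); cuts so far [(10, 8)]; region rows[8,12) x cols[8,16) = 4x8
Unfold 1 (reflect across h@12): 2 holes -> [(10, 8), (13, 8)]
Unfold 2 (reflect across h@8): 4 holes -> [(2, 8), (5, 8), (10, 8), (13, 8)]
Unfold 3 (reflect across v@8): 8 holes -> [(2, 7), (2, 8), (5, 7), (5, 8), (10, 7), (10, 8), (13, 7), (13, 8)]

Answer: 8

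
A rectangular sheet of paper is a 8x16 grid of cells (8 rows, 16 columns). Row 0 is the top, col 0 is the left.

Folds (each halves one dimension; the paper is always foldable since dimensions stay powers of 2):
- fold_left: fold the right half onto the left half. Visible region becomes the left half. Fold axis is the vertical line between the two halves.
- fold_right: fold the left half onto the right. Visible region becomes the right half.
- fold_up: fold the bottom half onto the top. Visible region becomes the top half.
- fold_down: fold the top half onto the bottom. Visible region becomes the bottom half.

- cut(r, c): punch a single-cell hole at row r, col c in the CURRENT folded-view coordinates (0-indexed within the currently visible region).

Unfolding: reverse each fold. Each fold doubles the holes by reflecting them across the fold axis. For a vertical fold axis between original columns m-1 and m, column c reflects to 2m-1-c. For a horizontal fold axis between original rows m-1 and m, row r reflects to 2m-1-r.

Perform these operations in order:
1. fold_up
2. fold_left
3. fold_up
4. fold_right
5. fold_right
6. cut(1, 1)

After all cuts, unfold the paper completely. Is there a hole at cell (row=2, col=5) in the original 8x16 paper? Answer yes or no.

Answer: no

Derivation:
Op 1 fold_up: fold axis h@4; visible region now rows[0,4) x cols[0,16) = 4x16
Op 2 fold_left: fold axis v@8; visible region now rows[0,4) x cols[0,8) = 4x8
Op 3 fold_up: fold axis h@2; visible region now rows[0,2) x cols[0,8) = 2x8
Op 4 fold_right: fold axis v@4; visible region now rows[0,2) x cols[4,8) = 2x4
Op 5 fold_right: fold axis v@6; visible region now rows[0,2) x cols[6,8) = 2x2
Op 6 cut(1, 1): punch at orig (1,7); cuts so far [(1, 7)]; region rows[0,2) x cols[6,8) = 2x2
Unfold 1 (reflect across v@6): 2 holes -> [(1, 4), (1, 7)]
Unfold 2 (reflect across v@4): 4 holes -> [(1, 0), (1, 3), (1, 4), (1, 7)]
Unfold 3 (reflect across h@2): 8 holes -> [(1, 0), (1, 3), (1, 4), (1, 7), (2, 0), (2, 3), (2, 4), (2, 7)]
Unfold 4 (reflect across v@8): 16 holes -> [(1, 0), (1, 3), (1, 4), (1, 7), (1, 8), (1, 11), (1, 12), (1, 15), (2, 0), (2, 3), (2, 4), (2, 7), (2, 8), (2, 11), (2, 12), (2, 15)]
Unfold 5 (reflect across h@4): 32 holes -> [(1, 0), (1, 3), (1, 4), (1, 7), (1, 8), (1, 11), (1, 12), (1, 15), (2, 0), (2, 3), (2, 4), (2, 7), (2, 8), (2, 11), (2, 12), (2, 15), (5, 0), (5, 3), (5, 4), (5, 7), (5, 8), (5, 11), (5, 12), (5, 15), (6, 0), (6, 3), (6, 4), (6, 7), (6, 8), (6, 11), (6, 12), (6, 15)]
Holes: [(1, 0), (1, 3), (1, 4), (1, 7), (1, 8), (1, 11), (1, 12), (1, 15), (2, 0), (2, 3), (2, 4), (2, 7), (2, 8), (2, 11), (2, 12), (2, 15), (5, 0), (5, 3), (5, 4), (5, 7), (5, 8), (5, 11), (5, 12), (5, 15), (6, 0), (6, 3), (6, 4), (6, 7), (6, 8), (6, 11), (6, 12), (6, 15)]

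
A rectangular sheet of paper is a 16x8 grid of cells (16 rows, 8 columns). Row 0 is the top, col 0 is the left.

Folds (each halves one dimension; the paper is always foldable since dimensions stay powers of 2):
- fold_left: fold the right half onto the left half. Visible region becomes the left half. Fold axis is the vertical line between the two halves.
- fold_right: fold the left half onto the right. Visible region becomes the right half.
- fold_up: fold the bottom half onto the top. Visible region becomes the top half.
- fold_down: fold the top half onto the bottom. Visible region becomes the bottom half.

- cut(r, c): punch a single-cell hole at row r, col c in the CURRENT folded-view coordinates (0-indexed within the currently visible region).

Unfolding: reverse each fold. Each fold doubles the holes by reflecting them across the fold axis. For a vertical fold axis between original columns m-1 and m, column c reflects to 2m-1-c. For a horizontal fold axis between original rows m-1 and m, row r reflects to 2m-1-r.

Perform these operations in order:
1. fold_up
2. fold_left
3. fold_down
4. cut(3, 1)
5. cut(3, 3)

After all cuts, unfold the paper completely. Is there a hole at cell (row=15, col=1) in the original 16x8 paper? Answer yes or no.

Op 1 fold_up: fold axis h@8; visible region now rows[0,8) x cols[0,8) = 8x8
Op 2 fold_left: fold axis v@4; visible region now rows[0,8) x cols[0,4) = 8x4
Op 3 fold_down: fold axis h@4; visible region now rows[4,8) x cols[0,4) = 4x4
Op 4 cut(3, 1): punch at orig (7,1); cuts so far [(7, 1)]; region rows[4,8) x cols[0,4) = 4x4
Op 5 cut(3, 3): punch at orig (7,3); cuts so far [(7, 1), (7, 3)]; region rows[4,8) x cols[0,4) = 4x4
Unfold 1 (reflect across h@4): 4 holes -> [(0, 1), (0, 3), (7, 1), (7, 3)]
Unfold 2 (reflect across v@4): 8 holes -> [(0, 1), (0, 3), (0, 4), (0, 6), (7, 1), (7, 3), (7, 4), (7, 6)]
Unfold 3 (reflect across h@8): 16 holes -> [(0, 1), (0, 3), (0, 4), (0, 6), (7, 1), (7, 3), (7, 4), (7, 6), (8, 1), (8, 3), (8, 4), (8, 6), (15, 1), (15, 3), (15, 4), (15, 6)]
Holes: [(0, 1), (0, 3), (0, 4), (0, 6), (7, 1), (7, 3), (7, 4), (7, 6), (8, 1), (8, 3), (8, 4), (8, 6), (15, 1), (15, 3), (15, 4), (15, 6)]

Answer: yes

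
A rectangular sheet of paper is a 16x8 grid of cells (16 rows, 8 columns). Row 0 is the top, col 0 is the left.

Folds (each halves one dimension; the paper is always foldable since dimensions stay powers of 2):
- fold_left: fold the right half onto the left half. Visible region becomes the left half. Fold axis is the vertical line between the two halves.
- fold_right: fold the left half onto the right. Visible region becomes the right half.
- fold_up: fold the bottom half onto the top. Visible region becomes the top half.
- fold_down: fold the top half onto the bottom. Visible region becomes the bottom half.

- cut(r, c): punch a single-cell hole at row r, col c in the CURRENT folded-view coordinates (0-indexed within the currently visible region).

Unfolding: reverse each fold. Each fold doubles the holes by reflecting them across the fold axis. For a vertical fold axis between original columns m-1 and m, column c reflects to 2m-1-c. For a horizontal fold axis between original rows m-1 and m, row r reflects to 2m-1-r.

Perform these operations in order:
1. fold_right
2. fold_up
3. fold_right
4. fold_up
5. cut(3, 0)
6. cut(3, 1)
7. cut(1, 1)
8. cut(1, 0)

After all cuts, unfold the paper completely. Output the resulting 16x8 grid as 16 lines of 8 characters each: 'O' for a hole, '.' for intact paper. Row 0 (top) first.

Answer: ........
OOOOOOOO
........
OOOOOOOO
OOOOOOOO
........
OOOOOOOO
........
........
OOOOOOOO
........
OOOOOOOO
OOOOOOOO
........
OOOOOOOO
........

Derivation:
Op 1 fold_right: fold axis v@4; visible region now rows[0,16) x cols[4,8) = 16x4
Op 2 fold_up: fold axis h@8; visible region now rows[0,8) x cols[4,8) = 8x4
Op 3 fold_right: fold axis v@6; visible region now rows[0,8) x cols[6,8) = 8x2
Op 4 fold_up: fold axis h@4; visible region now rows[0,4) x cols[6,8) = 4x2
Op 5 cut(3, 0): punch at orig (3,6); cuts so far [(3, 6)]; region rows[0,4) x cols[6,8) = 4x2
Op 6 cut(3, 1): punch at orig (3,7); cuts so far [(3, 6), (3, 7)]; region rows[0,4) x cols[6,8) = 4x2
Op 7 cut(1, 1): punch at orig (1,7); cuts so far [(1, 7), (3, 6), (3, 7)]; region rows[0,4) x cols[6,8) = 4x2
Op 8 cut(1, 0): punch at orig (1,6); cuts so far [(1, 6), (1, 7), (3, 6), (3, 7)]; region rows[0,4) x cols[6,8) = 4x2
Unfold 1 (reflect across h@4): 8 holes -> [(1, 6), (1, 7), (3, 6), (3, 7), (4, 6), (4, 7), (6, 6), (6, 7)]
Unfold 2 (reflect across v@6): 16 holes -> [(1, 4), (1, 5), (1, 6), (1, 7), (3, 4), (3, 5), (3, 6), (3, 7), (4, 4), (4, 5), (4, 6), (4, 7), (6, 4), (6, 5), (6, 6), (6, 7)]
Unfold 3 (reflect across h@8): 32 holes -> [(1, 4), (1, 5), (1, 6), (1, 7), (3, 4), (3, 5), (3, 6), (3, 7), (4, 4), (4, 5), (4, 6), (4, 7), (6, 4), (6, 5), (6, 6), (6, 7), (9, 4), (9, 5), (9, 6), (9, 7), (11, 4), (11, 5), (11, 6), (11, 7), (12, 4), (12, 5), (12, 6), (12, 7), (14, 4), (14, 5), (14, 6), (14, 7)]
Unfold 4 (reflect across v@4): 64 holes -> [(1, 0), (1, 1), (1, 2), (1, 3), (1, 4), (1, 5), (1, 6), (1, 7), (3, 0), (3, 1), (3, 2), (3, 3), (3, 4), (3, 5), (3, 6), (3, 7), (4, 0), (4, 1), (4, 2), (4, 3), (4, 4), (4, 5), (4, 6), (4, 7), (6, 0), (6, 1), (6, 2), (6, 3), (6, 4), (6, 5), (6, 6), (6, 7), (9, 0), (9, 1), (9, 2), (9, 3), (9, 4), (9, 5), (9, 6), (9, 7), (11, 0), (11, 1), (11, 2), (11, 3), (11, 4), (11, 5), (11, 6), (11, 7), (12, 0), (12, 1), (12, 2), (12, 3), (12, 4), (12, 5), (12, 6), (12, 7), (14, 0), (14, 1), (14, 2), (14, 3), (14, 4), (14, 5), (14, 6), (14, 7)]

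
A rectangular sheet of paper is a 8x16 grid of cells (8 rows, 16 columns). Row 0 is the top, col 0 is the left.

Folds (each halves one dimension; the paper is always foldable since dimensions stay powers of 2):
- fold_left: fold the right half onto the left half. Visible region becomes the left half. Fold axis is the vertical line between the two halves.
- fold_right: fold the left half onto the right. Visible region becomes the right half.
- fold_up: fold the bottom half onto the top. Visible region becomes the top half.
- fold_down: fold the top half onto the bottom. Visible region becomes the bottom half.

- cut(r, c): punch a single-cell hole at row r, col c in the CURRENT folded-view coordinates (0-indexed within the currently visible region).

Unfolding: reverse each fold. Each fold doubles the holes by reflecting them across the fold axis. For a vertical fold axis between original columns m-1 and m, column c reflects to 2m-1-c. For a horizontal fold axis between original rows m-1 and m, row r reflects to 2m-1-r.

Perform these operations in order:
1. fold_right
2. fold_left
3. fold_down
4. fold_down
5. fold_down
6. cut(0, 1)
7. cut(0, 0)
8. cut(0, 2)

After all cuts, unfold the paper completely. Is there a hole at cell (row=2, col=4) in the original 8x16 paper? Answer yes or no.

Op 1 fold_right: fold axis v@8; visible region now rows[0,8) x cols[8,16) = 8x8
Op 2 fold_left: fold axis v@12; visible region now rows[0,8) x cols[8,12) = 8x4
Op 3 fold_down: fold axis h@4; visible region now rows[4,8) x cols[8,12) = 4x4
Op 4 fold_down: fold axis h@6; visible region now rows[6,8) x cols[8,12) = 2x4
Op 5 fold_down: fold axis h@7; visible region now rows[7,8) x cols[8,12) = 1x4
Op 6 cut(0, 1): punch at orig (7,9); cuts so far [(7, 9)]; region rows[7,8) x cols[8,12) = 1x4
Op 7 cut(0, 0): punch at orig (7,8); cuts so far [(7, 8), (7, 9)]; region rows[7,8) x cols[8,12) = 1x4
Op 8 cut(0, 2): punch at orig (7,10); cuts so far [(7, 8), (7, 9), (7, 10)]; region rows[7,8) x cols[8,12) = 1x4
Unfold 1 (reflect across h@7): 6 holes -> [(6, 8), (6, 9), (6, 10), (7, 8), (7, 9), (7, 10)]
Unfold 2 (reflect across h@6): 12 holes -> [(4, 8), (4, 9), (4, 10), (5, 8), (5, 9), (5, 10), (6, 8), (6, 9), (6, 10), (7, 8), (7, 9), (7, 10)]
Unfold 3 (reflect across h@4): 24 holes -> [(0, 8), (0, 9), (0, 10), (1, 8), (1, 9), (1, 10), (2, 8), (2, 9), (2, 10), (3, 8), (3, 9), (3, 10), (4, 8), (4, 9), (4, 10), (5, 8), (5, 9), (5, 10), (6, 8), (6, 9), (6, 10), (7, 8), (7, 9), (7, 10)]
Unfold 4 (reflect across v@12): 48 holes -> [(0, 8), (0, 9), (0, 10), (0, 13), (0, 14), (0, 15), (1, 8), (1, 9), (1, 10), (1, 13), (1, 14), (1, 15), (2, 8), (2, 9), (2, 10), (2, 13), (2, 14), (2, 15), (3, 8), (3, 9), (3, 10), (3, 13), (3, 14), (3, 15), (4, 8), (4, 9), (4, 10), (4, 13), (4, 14), (4, 15), (5, 8), (5, 9), (5, 10), (5, 13), (5, 14), (5, 15), (6, 8), (6, 9), (6, 10), (6, 13), (6, 14), (6, 15), (7, 8), (7, 9), (7, 10), (7, 13), (7, 14), (7, 15)]
Unfold 5 (reflect across v@8): 96 holes -> [(0, 0), (0, 1), (0, 2), (0, 5), (0, 6), (0, 7), (0, 8), (0, 9), (0, 10), (0, 13), (0, 14), (0, 15), (1, 0), (1, 1), (1, 2), (1, 5), (1, 6), (1, 7), (1, 8), (1, 9), (1, 10), (1, 13), (1, 14), (1, 15), (2, 0), (2, 1), (2, 2), (2, 5), (2, 6), (2, 7), (2, 8), (2, 9), (2, 10), (2, 13), (2, 14), (2, 15), (3, 0), (3, 1), (3, 2), (3, 5), (3, 6), (3, 7), (3, 8), (3, 9), (3, 10), (3, 13), (3, 14), (3, 15), (4, 0), (4, 1), (4, 2), (4, 5), (4, 6), (4, 7), (4, 8), (4, 9), (4, 10), (4, 13), (4, 14), (4, 15), (5, 0), (5, 1), (5, 2), (5, 5), (5, 6), (5, 7), (5, 8), (5, 9), (5, 10), (5, 13), (5, 14), (5, 15), (6, 0), (6, 1), (6, 2), (6, 5), (6, 6), (6, 7), (6, 8), (6, 9), (6, 10), (6, 13), (6, 14), (6, 15), (7, 0), (7, 1), (7, 2), (7, 5), (7, 6), (7, 7), (7, 8), (7, 9), (7, 10), (7, 13), (7, 14), (7, 15)]
Holes: [(0, 0), (0, 1), (0, 2), (0, 5), (0, 6), (0, 7), (0, 8), (0, 9), (0, 10), (0, 13), (0, 14), (0, 15), (1, 0), (1, 1), (1, 2), (1, 5), (1, 6), (1, 7), (1, 8), (1, 9), (1, 10), (1, 13), (1, 14), (1, 15), (2, 0), (2, 1), (2, 2), (2, 5), (2, 6), (2, 7), (2, 8), (2, 9), (2, 10), (2, 13), (2, 14), (2, 15), (3, 0), (3, 1), (3, 2), (3, 5), (3, 6), (3, 7), (3, 8), (3, 9), (3, 10), (3, 13), (3, 14), (3, 15), (4, 0), (4, 1), (4, 2), (4, 5), (4, 6), (4, 7), (4, 8), (4, 9), (4, 10), (4, 13), (4, 14), (4, 15), (5, 0), (5, 1), (5, 2), (5, 5), (5, 6), (5, 7), (5, 8), (5, 9), (5, 10), (5, 13), (5, 14), (5, 15), (6, 0), (6, 1), (6, 2), (6, 5), (6, 6), (6, 7), (6, 8), (6, 9), (6, 10), (6, 13), (6, 14), (6, 15), (7, 0), (7, 1), (7, 2), (7, 5), (7, 6), (7, 7), (7, 8), (7, 9), (7, 10), (7, 13), (7, 14), (7, 15)]

Answer: no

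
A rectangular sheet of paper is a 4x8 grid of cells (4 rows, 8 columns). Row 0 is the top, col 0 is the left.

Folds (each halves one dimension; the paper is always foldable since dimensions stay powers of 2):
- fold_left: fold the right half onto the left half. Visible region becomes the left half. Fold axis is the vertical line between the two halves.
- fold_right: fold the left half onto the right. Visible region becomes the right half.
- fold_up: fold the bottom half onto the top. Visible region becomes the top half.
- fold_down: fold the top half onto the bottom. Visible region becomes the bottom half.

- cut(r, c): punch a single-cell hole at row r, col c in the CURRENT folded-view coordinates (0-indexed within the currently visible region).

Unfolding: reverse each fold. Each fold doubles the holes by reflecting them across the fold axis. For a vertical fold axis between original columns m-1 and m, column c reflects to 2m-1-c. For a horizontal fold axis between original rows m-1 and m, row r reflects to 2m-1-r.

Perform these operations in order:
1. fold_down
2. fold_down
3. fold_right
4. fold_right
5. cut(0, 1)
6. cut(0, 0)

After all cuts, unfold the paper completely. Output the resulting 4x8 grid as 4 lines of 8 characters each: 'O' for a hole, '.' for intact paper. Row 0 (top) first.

Op 1 fold_down: fold axis h@2; visible region now rows[2,4) x cols[0,8) = 2x8
Op 2 fold_down: fold axis h@3; visible region now rows[3,4) x cols[0,8) = 1x8
Op 3 fold_right: fold axis v@4; visible region now rows[3,4) x cols[4,8) = 1x4
Op 4 fold_right: fold axis v@6; visible region now rows[3,4) x cols[6,8) = 1x2
Op 5 cut(0, 1): punch at orig (3,7); cuts so far [(3, 7)]; region rows[3,4) x cols[6,8) = 1x2
Op 6 cut(0, 0): punch at orig (3,6); cuts so far [(3, 6), (3, 7)]; region rows[3,4) x cols[6,8) = 1x2
Unfold 1 (reflect across v@6): 4 holes -> [(3, 4), (3, 5), (3, 6), (3, 7)]
Unfold 2 (reflect across v@4): 8 holes -> [(3, 0), (3, 1), (3, 2), (3, 3), (3, 4), (3, 5), (3, 6), (3, 7)]
Unfold 3 (reflect across h@3): 16 holes -> [(2, 0), (2, 1), (2, 2), (2, 3), (2, 4), (2, 5), (2, 6), (2, 7), (3, 0), (3, 1), (3, 2), (3, 3), (3, 4), (3, 5), (3, 6), (3, 7)]
Unfold 4 (reflect across h@2): 32 holes -> [(0, 0), (0, 1), (0, 2), (0, 3), (0, 4), (0, 5), (0, 6), (0, 7), (1, 0), (1, 1), (1, 2), (1, 3), (1, 4), (1, 5), (1, 6), (1, 7), (2, 0), (2, 1), (2, 2), (2, 3), (2, 4), (2, 5), (2, 6), (2, 7), (3, 0), (3, 1), (3, 2), (3, 3), (3, 4), (3, 5), (3, 6), (3, 7)]

Answer: OOOOOOOO
OOOOOOOO
OOOOOOOO
OOOOOOOO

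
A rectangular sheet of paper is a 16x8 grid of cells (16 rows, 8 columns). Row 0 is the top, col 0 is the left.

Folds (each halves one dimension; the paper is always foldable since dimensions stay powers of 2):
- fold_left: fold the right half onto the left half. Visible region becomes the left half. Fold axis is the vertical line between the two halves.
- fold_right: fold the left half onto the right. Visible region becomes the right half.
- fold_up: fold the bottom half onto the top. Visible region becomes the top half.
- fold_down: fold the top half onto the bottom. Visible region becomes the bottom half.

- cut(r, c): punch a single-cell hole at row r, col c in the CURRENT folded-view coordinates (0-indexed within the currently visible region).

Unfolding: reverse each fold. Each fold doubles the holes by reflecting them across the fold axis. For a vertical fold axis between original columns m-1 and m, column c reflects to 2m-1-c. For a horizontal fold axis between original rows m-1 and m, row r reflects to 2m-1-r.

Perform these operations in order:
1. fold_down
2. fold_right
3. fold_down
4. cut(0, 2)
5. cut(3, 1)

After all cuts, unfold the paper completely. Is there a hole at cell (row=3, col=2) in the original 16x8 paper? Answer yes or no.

Answer: no

Derivation:
Op 1 fold_down: fold axis h@8; visible region now rows[8,16) x cols[0,8) = 8x8
Op 2 fold_right: fold axis v@4; visible region now rows[8,16) x cols[4,8) = 8x4
Op 3 fold_down: fold axis h@12; visible region now rows[12,16) x cols[4,8) = 4x4
Op 4 cut(0, 2): punch at orig (12,6); cuts so far [(12, 6)]; region rows[12,16) x cols[4,8) = 4x4
Op 5 cut(3, 1): punch at orig (15,5); cuts so far [(12, 6), (15, 5)]; region rows[12,16) x cols[4,8) = 4x4
Unfold 1 (reflect across h@12): 4 holes -> [(8, 5), (11, 6), (12, 6), (15, 5)]
Unfold 2 (reflect across v@4): 8 holes -> [(8, 2), (8, 5), (11, 1), (11, 6), (12, 1), (12, 6), (15, 2), (15, 5)]
Unfold 3 (reflect across h@8): 16 holes -> [(0, 2), (0, 5), (3, 1), (3, 6), (4, 1), (4, 6), (7, 2), (7, 5), (8, 2), (8, 5), (11, 1), (11, 6), (12, 1), (12, 6), (15, 2), (15, 5)]
Holes: [(0, 2), (0, 5), (3, 1), (3, 6), (4, 1), (4, 6), (7, 2), (7, 5), (8, 2), (8, 5), (11, 1), (11, 6), (12, 1), (12, 6), (15, 2), (15, 5)]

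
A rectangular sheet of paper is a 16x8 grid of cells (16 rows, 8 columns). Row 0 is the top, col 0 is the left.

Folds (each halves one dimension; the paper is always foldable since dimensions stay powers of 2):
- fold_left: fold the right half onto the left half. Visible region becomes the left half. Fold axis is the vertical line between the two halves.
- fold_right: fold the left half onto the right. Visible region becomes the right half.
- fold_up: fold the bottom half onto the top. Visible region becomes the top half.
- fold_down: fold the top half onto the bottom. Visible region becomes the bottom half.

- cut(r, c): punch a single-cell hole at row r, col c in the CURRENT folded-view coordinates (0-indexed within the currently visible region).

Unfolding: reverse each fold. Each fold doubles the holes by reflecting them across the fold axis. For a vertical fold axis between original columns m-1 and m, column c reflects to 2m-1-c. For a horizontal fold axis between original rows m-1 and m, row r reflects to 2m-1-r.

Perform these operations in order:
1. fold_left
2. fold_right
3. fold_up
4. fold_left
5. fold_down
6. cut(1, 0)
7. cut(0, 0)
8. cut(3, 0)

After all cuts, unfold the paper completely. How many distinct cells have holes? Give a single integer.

Op 1 fold_left: fold axis v@4; visible region now rows[0,16) x cols[0,4) = 16x4
Op 2 fold_right: fold axis v@2; visible region now rows[0,16) x cols[2,4) = 16x2
Op 3 fold_up: fold axis h@8; visible region now rows[0,8) x cols[2,4) = 8x2
Op 4 fold_left: fold axis v@3; visible region now rows[0,8) x cols[2,3) = 8x1
Op 5 fold_down: fold axis h@4; visible region now rows[4,8) x cols[2,3) = 4x1
Op 6 cut(1, 0): punch at orig (5,2); cuts so far [(5, 2)]; region rows[4,8) x cols[2,3) = 4x1
Op 7 cut(0, 0): punch at orig (4,2); cuts so far [(4, 2), (5, 2)]; region rows[4,8) x cols[2,3) = 4x1
Op 8 cut(3, 0): punch at orig (7,2); cuts so far [(4, 2), (5, 2), (7, 2)]; region rows[4,8) x cols[2,3) = 4x1
Unfold 1 (reflect across h@4): 6 holes -> [(0, 2), (2, 2), (3, 2), (4, 2), (5, 2), (7, 2)]
Unfold 2 (reflect across v@3): 12 holes -> [(0, 2), (0, 3), (2, 2), (2, 3), (3, 2), (3, 3), (4, 2), (4, 3), (5, 2), (5, 3), (7, 2), (7, 3)]
Unfold 3 (reflect across h@8): 24 holes -> [(0, 2), (0, 3), (2, 2), (2, 3), (3, 2), (3, 3), (4, 2), (4, 3), (5, 2), (5, 3), (7, 2), (7, 3), (8, 2), (8, 3), (10, 2), (10, 3), (11, 2), (11, 3), (12, 2), (12, 3), (13, 2), (13, 3), (15, 2), (15, 3)]
Unfold 4 (reflect across v@2): 48 holes -> [(0, 0), (0, 1), (0, 2), (0, 3), (2, 0), (2, 1), (2, 2), (2, 3), (3, 0), (3, 1), (3, 2), (3, 3), (4, 0), (4, 1), (4, 2), (4, 3), (5, 0), (5, 1), (5, 2), (5, 3), (7, 0), (7, 1), (7, 2), (7, 3), (8, 0), (8, 1), (8, 2), (8, 3), (10, 0), (10, 1), (10, 2), (10, 3), (11, 0), (11, 1), (11, 2), (11, 3), (12, 0), (12, 1), (12, 2), (12, 3), (13, 0), (13, 1), (13, 2), (13, 3), (15, 0), (15, 1), (15, 2), (15, 3)]
Unfold 5 (reflect across v@4): 96 holes -> [(0, 0), (0, 1), (0, 2), (0, 3), (0, 4), (0, 5), (0, 6), (0, 7), (2, 0), (2, 1), (2, 2), (2, 3), (2, 4), (2, 5), (2, 6), (2, 7), (3, 0), (3, 1), (3, 2), (3, 3), (3, 4), (3, 5), (3, 6), (3, 7), (4, 0), (4, 1), (4, 2), (4, 3), (4, 4), (4, 5), (4, 6), (4, 7), (5, 0), (5, 1), (5, 2), (5, 3), (5, 4), (5, 5), (5, 6), (5, 7), (7, 0), (7, 1), (7, 2), (7, 3), (7, 4), (7, 5), (7, 6), (7, 7), (8, 0), (8, 1), (8, 2), (8, 3), (8, 4), (8, 5), (8, 6), (8, 7), (10, 0), (10, 1), (10, 2), (10, 3), (10, 4), (10, 5), (10, 6), (10, 7), (11, 0), (11, 1), (11, 2), (11, 3), (11, 4), (11, 5), (11, 6), (11, 7), (12, 0), (12, 1), (12, 2), (12, 3), (12, 4), (12, 5), (12, 6), (12, 7), (13, 0), (13, 1), (13, 2), (13, 3), (13, 4), (13, 5), (13, 6), (13, 7), (15, 0), (15, 1), (15, 2), (15, 3), (15, 4), (15, 5), (15, 6), (15, 7)]

Answer: 96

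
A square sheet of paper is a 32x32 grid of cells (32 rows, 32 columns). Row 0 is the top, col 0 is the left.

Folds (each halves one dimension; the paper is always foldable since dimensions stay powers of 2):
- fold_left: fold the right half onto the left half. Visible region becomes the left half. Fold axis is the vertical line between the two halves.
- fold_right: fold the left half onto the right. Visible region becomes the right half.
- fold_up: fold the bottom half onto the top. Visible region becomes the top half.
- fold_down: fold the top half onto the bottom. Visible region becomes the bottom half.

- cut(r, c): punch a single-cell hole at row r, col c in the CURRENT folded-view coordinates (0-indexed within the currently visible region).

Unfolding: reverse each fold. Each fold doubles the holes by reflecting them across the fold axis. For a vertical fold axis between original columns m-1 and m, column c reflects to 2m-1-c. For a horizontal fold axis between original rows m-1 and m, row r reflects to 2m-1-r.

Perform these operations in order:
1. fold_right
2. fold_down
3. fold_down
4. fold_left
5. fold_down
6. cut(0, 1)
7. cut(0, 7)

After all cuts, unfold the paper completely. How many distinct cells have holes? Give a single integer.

Op 1 fold_right: fold axis v@16; visible region now rows[0,32) x cols[16,32) = 32x16
Op 2 fold_down: fold axis h@16; visible region now rows[16,32) x cols[16,32) = 16x16
Op 3 fold_down: fold axis h@24; visible region now rows[24,32) x cols[16,32) = 8x16
Op 4 fold_left: fold axis v@24; visible region now rows[24,32) x cols[16,24) = 8x8
Op 5 fold_down: fold axis h@28; visible region now rows[28,32) x cols[16,24) = 4x8
Op 6 cut(0, 1): punch at orig (28,17); cuts so far [(28, 17)]; region rows[28,32) x cols[16,24) = 4x8
Op 7 cut(0, 7): punch at orig (28,23); cuts so far [(28, 17), (28, 23)]; region rows[28,32) x cols[16,24) = 4x8
Unfold 1 (reflect across h@28): 4 holes -> [(27, 17), (27, 23), (28, 17), (28, 23)]
Unfold 2 (reflect across v@24): 8 holes -> [(27, 17), (27, 23), (27, 24), (27, 30), (28, 17), (28, 23), (28, 24), (28, 30)]
Unfold 3 (reflect across h@24): 16 holes -> [(19, 17), (19, 23), (19, 24), (19, 30), (20, 17), (20, 23), (20, 24), (20, 30), (27, 17), (27, 23), (27, 24), (27, 30), (28, 17), (28, 23), (28, 24), (28, 30)]
Unfold 4 (reflect across h@16): 32 holes -> [(3, 17), (3, 23), (3, 24), (3, 30), (4, 17), (4, 23), (4, 24), (4, 30), (11, 17), (11, 23), (11, 24), (11, 30), (12, 17), (12, 23), (12, 24), (12, 30), (19, 17), (19, 23), (19, 24), (19, 30), (20, 17), (20, 23), (20, 24), (20, 30), (27, 17), (27, 23), (27, 24), (27, 30), (28, 17), (28, 23), (28, 24), (28, 30)]
Unfold 5 (reflect across v@16): 64 holes -> [(3, 1), (3, 7), (3, 8), (3, 14), (3, 17), (3, 23), (3, 24), (3, 30), (4, 1), (4, 7), (4, 8), (4, 14), (4, 17), (4, 23), (4, 24), (4, 30), (11, 1), (11, 7), (11, 8), (11, 14), (11, 17), (11, 23), (11, 24), (11, 30), (12, 1), (12, 7), (12, 8), (12, 14), (12, 17), (12, 23), (12, 24), (12, 30), (19, 1), (19, 7), (19, 8), (19, 14), (19, 17), (19, 23), (19, 24), (19, 30), (20, 1), (20, 7), (20, 8), (20, 14), (20, 17), (20, 23), (20, 24), (20, 30), (27, 1), (27, 7), (27, 8), (27, 14), (27, 17), (27, 23), (27, 24), (27, 30), (28, 1), (28, 7), (28, 8), (28, 14), (28, 17), (28, 23), (28, 24), (28, 30)]

Answer: 64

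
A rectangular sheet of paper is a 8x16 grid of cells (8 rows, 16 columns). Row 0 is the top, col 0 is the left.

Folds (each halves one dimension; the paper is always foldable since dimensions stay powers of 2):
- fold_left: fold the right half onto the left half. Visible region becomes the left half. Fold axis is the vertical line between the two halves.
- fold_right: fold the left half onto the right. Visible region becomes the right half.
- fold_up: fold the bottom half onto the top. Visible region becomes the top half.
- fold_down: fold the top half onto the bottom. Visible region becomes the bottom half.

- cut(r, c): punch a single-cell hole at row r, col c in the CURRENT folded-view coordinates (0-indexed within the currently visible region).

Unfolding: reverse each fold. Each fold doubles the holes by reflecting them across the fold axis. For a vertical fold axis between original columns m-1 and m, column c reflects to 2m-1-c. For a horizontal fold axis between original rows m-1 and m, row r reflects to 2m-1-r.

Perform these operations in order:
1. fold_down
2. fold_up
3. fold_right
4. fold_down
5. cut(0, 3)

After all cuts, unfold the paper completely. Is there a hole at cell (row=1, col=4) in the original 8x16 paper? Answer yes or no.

Op 1 fold_down: fold axis h@4; visible region now rows[4,8) x cols[0,16) = 4x16
Op 2 fold_up: fold axis h@6; visible region now rows[4,6) x cols[0,16) = 2x16
Op 3 fold_right: fold axis v@8; visible region now rows[4,6) x cols[8,16) = 2x8
Op 4 fold_down: fold axis h@5; visible region now rows[5,6) x cols[8,16) = 1x8
Op 5 cut(0, 3): punch at orig (5,11); cuts so far [(5, 11)]; region rows[5,6) x cols[8,16) = 1x8
Unfold 1 (reflect across h@5): 2 holes -> [(4, 11), (5, 11)]
Unfold 2 (reflect across v@8): 4 holes -> [(4, 4), (4, 11), (5, 4), (5, 11)]
Unfold 3 (reflect across h@6): 8 holes -> [(4, 4), (4, 11), (5, 4), (5, 11), (6, 4), (6, 11), (7, 4), (7, 11)]
Unfold 4 (reflect across h@4): 16 holes -> [(0, 4), (0, 11), (1, 4), (1, 11), (2, 4), (2, 11), (3, 4), (3, 11), (4, 4), (4, 11), (5, 4), (5, 11), (6, 4), (6, 11), (7, 4), (7, 11)]
Holes: [(0, 4), (0, 11), (1, 4), (1, 11), (2, 4), (2, 11), (3, 4), (3, 11), (4, 4), (4, 11), (5, 4), (5, 11), (6, 4), (6, 11), (7, 4), (7, 11)]

Answer: yes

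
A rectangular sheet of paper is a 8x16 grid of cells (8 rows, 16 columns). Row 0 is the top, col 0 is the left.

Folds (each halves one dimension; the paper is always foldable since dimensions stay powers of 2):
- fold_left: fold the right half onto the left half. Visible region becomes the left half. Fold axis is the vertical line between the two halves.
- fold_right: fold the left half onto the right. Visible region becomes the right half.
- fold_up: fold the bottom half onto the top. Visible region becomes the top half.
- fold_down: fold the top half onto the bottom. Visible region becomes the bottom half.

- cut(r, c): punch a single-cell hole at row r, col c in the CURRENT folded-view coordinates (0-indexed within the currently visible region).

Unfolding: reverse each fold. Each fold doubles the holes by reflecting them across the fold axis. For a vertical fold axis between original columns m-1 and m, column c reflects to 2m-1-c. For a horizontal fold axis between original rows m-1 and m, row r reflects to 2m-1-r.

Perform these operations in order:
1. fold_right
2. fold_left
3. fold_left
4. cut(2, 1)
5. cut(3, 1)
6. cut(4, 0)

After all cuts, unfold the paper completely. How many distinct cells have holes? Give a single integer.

Op 1 fold_right: fold axis v@8; visible region now rows[0,8) x cols[8,16) = 8x8
Op 2 fold_left: fold axis v@12; visible region now rows[0,8) x cols[8,12) = 8x4
Op 3 fold_left: fold axis v@10; visible region now rows[0,8) x cols[8,10) = 8x2
Op 4 cut(2, 1): punch at orig (2,9); cuts so far [(2, 9)]; region rows[0,8) x cols[8,10) = 8x2
Op 5 cut(3, 1): punch at orig (3,9); cuts so far [(2, 9), (3, 9)]; region rows[0,8) x cols[8,10) = 8x2
Op 6 cut(4, 0): punch at orig (4,8); cuts so far [(2, 9), (3, 9), (4, 8)]; region rows[0,8) x cols[8,10) = 8x2
Unfold 1 (reflect across v@10): 6 holes -> [(2, 9), (2, 10), (3, 9), (3, 10), (4, 8), (4, 11)]
Unfold 2 (reflect across v@12): 12 holes -> [(2, 9), (2, 10), (2, 13), (2, 14), (3, 9), (3, 10), (3, 13), (3, 14), (4, 8), (4, 11), (4, 12), (4, 15)]
Unfold 3 (reflect across v@8): 24 holes -> [(2, 1), (2, 2), (2, 5), (2, 6), (2, 9), (2, 10), (2, 13), (2, 14), (3, 1), (3, 2), (3, 5), (3, 6), (3, 9), (3, 10), (3, 13), (3, 14), (4, 0), (4, 3), (4, 4), (4, 7), (4, 8), (4, 11), (4, 12), (4, 15)]

Answer: 24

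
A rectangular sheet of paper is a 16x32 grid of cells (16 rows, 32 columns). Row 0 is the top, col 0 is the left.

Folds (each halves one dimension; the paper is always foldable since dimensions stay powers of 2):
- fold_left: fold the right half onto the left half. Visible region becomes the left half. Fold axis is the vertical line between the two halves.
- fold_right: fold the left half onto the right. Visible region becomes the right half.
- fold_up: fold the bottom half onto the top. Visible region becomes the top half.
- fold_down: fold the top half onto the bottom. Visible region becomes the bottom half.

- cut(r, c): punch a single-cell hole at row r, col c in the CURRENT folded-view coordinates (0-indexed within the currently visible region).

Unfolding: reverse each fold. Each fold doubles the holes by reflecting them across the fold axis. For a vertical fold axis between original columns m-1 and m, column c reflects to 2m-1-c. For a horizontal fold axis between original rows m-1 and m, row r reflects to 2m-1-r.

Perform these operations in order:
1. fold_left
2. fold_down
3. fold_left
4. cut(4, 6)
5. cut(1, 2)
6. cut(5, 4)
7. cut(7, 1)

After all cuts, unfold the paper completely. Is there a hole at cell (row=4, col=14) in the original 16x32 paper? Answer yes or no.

Op 1 fold_left: fold axis v@16; visible region now rows[0,16) x cols[0,16) = 16x16
Op 2 fold_down: fold axis h@8; visible region now rows[8,16) x cols[0,16) = 8x16
Op 3 fold_left: fold axis v@8; visible region now rows[8,16) x cols[0,8) = 8x8
Op 4 cut(4, 6): punch at orig (12,6); cuts so far [(12, 6)]; region rows[8,16) x cols[0,8) = 8x8
Op 5 cut(1, 2): punch at orig (9,2); cuts so far [(9, 2), (12, 6)]; region rows[8,16) x cols[0,8) = 8x8
Op 6 cut(5, 4): punch at orig (13,4); cuts so far [(9, 2), (12, 6), (13, 4)]; region rows[8,16) x cols[0,8) = 8x8
Op 7 cut(7, 1): punch at orig (15,1); cuts so far [(9, 2), (12, 6), (13, 4), (15, 1)]; region rows[8,16) x cols[0,8) = 8x8
Unfold 1 (reflect across v@8): 8 holes -> [(9, 2), (9, 13), (12, 6), (12, 9), (13, 4), (13, 11), (15, 1), (15, 14)]
Unfold 2 (reflect across h@8): 16 holes -> [(0, 1), (0, 14), (2, 4), (2, 11), (3, 6), (3, 9), (6, 2), (6, 13), (9, 2), (9, 13), (12, 6), (12, 9), (13, 4), (13, 11), (15, 1), (15, 14)]
Unfold 3 (reflect across v@16): 32 holes -> [(0, 1), (0, 14), (0, 17), (0, 30), (2, 4), (2, 11), (2, 20), (2, 27), (3, 6), (3, 9), (3, 22), (3, 25), (6, 2), (6, 13), (6, 18), (6, 29), (9, 2), (9, 13), (9, 18), (9, 29), (12, 6), (12, 9), (12, 22), (12, 25), (13, 4), (13, 11), (13, 20), (13, 27), (15, 1), (15, 14), (15, 17), (15, 30)]
Holes: [(0, 1), (0, 14), (0, 17), (0, 30), (2, 4), (2, 11), (2, 20), (2, 27), (3, 6), (3, 9), (3, 22), (3, 25), (6, 2), (6, 13), (6, 18), (6, 29), (9, 2), (9, 13), (9, 18), (9, 29), (12, 6), (12, 9), (12, 22), (12, 25), (13, 4), (13, 11), (13, 20), (13, 27), (15, 1), (15, 14), (15, 17), (15, 30)]

Answer: no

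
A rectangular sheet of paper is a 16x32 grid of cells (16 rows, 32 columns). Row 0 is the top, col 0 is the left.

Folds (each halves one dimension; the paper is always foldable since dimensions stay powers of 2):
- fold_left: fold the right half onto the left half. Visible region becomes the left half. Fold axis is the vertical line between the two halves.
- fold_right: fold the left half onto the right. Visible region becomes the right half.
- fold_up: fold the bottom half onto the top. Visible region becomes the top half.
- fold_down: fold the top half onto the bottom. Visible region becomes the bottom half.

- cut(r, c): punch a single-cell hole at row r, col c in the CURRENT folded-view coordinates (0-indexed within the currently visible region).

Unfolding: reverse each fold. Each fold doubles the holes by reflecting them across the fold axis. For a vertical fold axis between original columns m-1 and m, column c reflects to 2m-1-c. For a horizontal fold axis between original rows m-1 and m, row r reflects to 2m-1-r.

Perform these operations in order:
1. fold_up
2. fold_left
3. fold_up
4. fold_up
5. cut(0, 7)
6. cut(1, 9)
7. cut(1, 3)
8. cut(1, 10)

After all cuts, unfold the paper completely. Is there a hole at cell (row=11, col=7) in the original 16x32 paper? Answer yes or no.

Op 1 fold_up: fold axis h@8; visible region now rows[0,8) x cols[0,32) = 8x32
Op 2 fold_left: fold axis v@16; visible region now rows[0,8) x cols[0,16) = 8x16
Op 3 fold_up: fold axis h@4; visible region now rows[0,4) x cols[0,16) = 4x16
Op 4 fold_up: fold axis h@2; visible region now rows[0,2) x cols[0,16) = 2x16
Op 5 cut(0, 7): punch at orig (0,7); cuts so far [(0, 7)]; region rows[0,2) x cols[0,16) = 2x16
Op 6 cut(1, 9): punch at orig (1,9); cuts so far [(0, 7), (1, 9)]; region rows[0,2) x cols[0,16) = 2x16
Op 7 cut(1, 3): punch at orig (1,3); cuts so far [(0, 7), (1, 3), (1, 9)]; region rows[0,2) x cols[0,16) = 2x16
Op 8 cut(1, 10): punch at orig (1,10); cuts so far [(0, 7), (1, 3), (1, 9), (1, 10)]; region rows[0,2) x cols[0,16) = 2x16
Unfold 1 (reflect across h@2): 8 holes -> [(0, 7), (1, 3), (1, 9), (1, 10), (2, 3), (2, 9), (2, 10), (3, 7)]
Unfold 2 (reflect across h@4): 16 holes -> [(0, 7), (1, 3), (1, 9), (1, 10), (2, 3), (2, 9), (2, 10), (3, 7), (4, 7), (5, 3), (5, 9), (5, 10), (6, 3), (6, 9), (6, 10), (7, 7)]
Unfold 3 (reflect across v@16): 32 holes -> [(0, 7), (0, 24), (1, 3), (1, 9), (1, 10), (1, 21), (1, 22), (1, 28), (2, 3), (2, 9), (2, 10), (2, 21), (2, 22), (2, 28), (3, 7), (3, 24), (4, 7), (4, 24), (5, 3), (5, 9), (5, 10), (5, 21), (5, 22), (5, 28), (6, 3), (6, 9), (6, 10), (6, 21), (6, 22), (6, 28), (7, 7), (7, 24)]
Unfold 4 (reflect across h@8): 64 holes -> [(0, 7), (0, 24), (1, 3), (1, 9), (1, 10), (1, 21), (1, 22), (1, 28), (2, 3), (2, 9), (2, 10), (2, 21), (2, 22), (2, 28), (3, 7), (3, 24), (4, 7), (4, 24), (5, 3), (5, 9), (5, 10), (5, 21), (5, 22), (5, 28), (6, 3), (6, 9), (6, 10), (6, 21), (6, 22), (6, 28), (7, 7), (7, 24), (8, 7), (8, 24), (9, 3), (9, 9), (9, 10), (9, 21), (9, 22), (9, 28), (10, 3), (10, 9), (10, 10), (10, 21), (10, 22), (10, 28), (11, 7), (11, 24), (12, 7), (12, 24), (13, 3), (13, 9), (13, 10), (13, 21), (13, 22), (13, 28), (14, 3), (14, 9), (14, 10), (14, 21), (14, 22), (14, 28), (15, 7), (15, 24)]
Holes: [(0, 7), (0, 24), (1, 3), (1, 9), (1, 10), (1, 21), (1, 22), (1, 28), (2, 3), (2, 9), (2, 10), (2, 21), (2, 22), (2, 28), (3, 7), (3, 24), (4, 7), (4, 24), (5, 3), (5, 9), (5, 10), (5, 21), (5, 22), (5, 28), (6, 3), (6, 9), (6, 10), (6, 21), (6, 22), (6, 28), (7, 7), (7, 24), (8, 7), (8, 24), (9, 3), (9, 9), (9, 10), (9, 21), (9, 22), (9, 28), (10, 3), (10, 9), (10, 10), (10, 21), (10, 22), (10, 28), (11, 7), (11, 24), (12, 7), (12, 24), (13, 3), (13, 9), (13, 10), (13, 21), (13, 22), (13, 28), (14, 3), (14, 9), (14, 10), (14, 21), (14, 22), (14, 28), (15, 7), (15, 24)]

Answer: yes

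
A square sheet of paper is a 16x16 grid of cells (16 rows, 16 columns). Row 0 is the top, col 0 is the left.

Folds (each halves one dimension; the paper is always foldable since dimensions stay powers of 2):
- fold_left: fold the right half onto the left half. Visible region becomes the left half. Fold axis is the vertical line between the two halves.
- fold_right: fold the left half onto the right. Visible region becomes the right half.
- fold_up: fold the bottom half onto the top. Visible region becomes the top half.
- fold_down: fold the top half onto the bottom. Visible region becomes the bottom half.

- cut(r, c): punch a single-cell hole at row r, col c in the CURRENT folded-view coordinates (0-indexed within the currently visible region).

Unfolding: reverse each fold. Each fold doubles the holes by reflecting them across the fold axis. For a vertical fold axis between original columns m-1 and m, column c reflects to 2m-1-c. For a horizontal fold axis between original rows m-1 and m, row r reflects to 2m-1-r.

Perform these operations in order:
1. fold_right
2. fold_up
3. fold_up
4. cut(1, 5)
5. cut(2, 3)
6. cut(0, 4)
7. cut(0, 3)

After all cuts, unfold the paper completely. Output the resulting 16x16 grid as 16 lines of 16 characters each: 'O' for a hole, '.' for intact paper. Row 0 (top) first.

Answer: ...OO......OO...
..O..........O..
....O......O....
................
................
....O......O....
..O..........O..
...OO......OO...
...OO......OO...
..O..........O..
....O......O....
................
................
....O......O....
..O..........O..
...OO......OO...

Derivation:
Op 1 fold_right: fold axis v@8; visible region now rows[0,16) x cols[8,16) = 16x8
Op 2 fold_up: fold axis h@8; visible region now rows[0,8) x cols[8,16) = 8x8
Op 3 fold_up: fold axis h@4; visible region now rows[0,4) x cols[8,16) = 4x8
Op 4 cut(1, 5): punch at orig (1,13); cuts so far [(1, 13)]; region rows[0,4) x cols[8,16) = 4x8
Op 5 cut(2, 3): punch at orig (2,11); cuts so far [(1, 13), (2, 11)]; region rows[0,4) x cols[8,16) = 4x8
Op 6 cut(0, 4): punch at orig (0,12); cuts so far [(0, 12), (1, 13), (2, 11)]; region rows[0,4) x cols[8,16) = 4x8
Op 7 cut(0, 3): punch at orig (0,11); cuts so far [(0, 11), (0, 12), (1, 13), (2, 11)]; region rows[0,4) x cols[8,16) = 4x8
Unfold 1 (reflect across h@4): 8 holes -> [(0, 11), (0, 12), (1, 13), (2, 11), (5, 11), (6, 13), (7, 11), (7, 12)]
Unfold 2 (reflect across h@8): 16 holes -> [(0, 11), (0, 12), (1, 13), (2, 11), (5, 11), (6, 13), (7, 11), (7, 12), (8, 11), (8, 12), (9, 13), (10, 11), (13, 11), (14, 13), (15, 11), (15, 12)]
Unfold 3 (reflect across v@8): 32 holes -> [(0, 3), (0, 4), (0, 11), (0, 12), (1, 2), (1, 13), (2, 4), (2, 11), (5, 4), (5, 11), (6, 2), (6, 13), (7, 3), (7, 4), (7, 11), (7, 12), (8, 3), (8, 4), (8, 11), (8, 12), (9, 2), (9, 13), (10, 4), (10, 11), (13, 4), (13, 11), (14, 2), (14, 13), (15, 3), (15, 4), (15, 11), (15, 12)]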